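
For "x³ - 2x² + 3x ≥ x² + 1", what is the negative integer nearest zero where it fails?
Testing negative integers from -1 downward:
x = -1: LHS = (-1)³ - 2·(-1)² + 3·(-1) = -6, RHS = (-1)² + 1 = 2; -6 ≥ 2 — FAILS  ← closest negative counterexample to 0

Answer: x = -1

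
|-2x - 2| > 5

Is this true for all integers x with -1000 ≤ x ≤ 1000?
The claim fails at x = 0:
x = 0: LHS = |-2·0 - 2| = |-2| = 2; 2 > 5 — FAILS

Because a single integer refutes it, the statement is false.

Answer: False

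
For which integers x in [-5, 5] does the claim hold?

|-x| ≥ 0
An absolute value is never negative, so the left side is ≥ 0 for every x, while the right side is 0. Tightest case in [-5, 5] is x = 0:
x = 0: LHS = |-0| = |0| = 0; 0 ≥ 0 — holds
Hence LHS − RHS is never negative, i.e. LHS ≥ RHS throughout, so the relation holds for every integer in [-5, 5].

Answer: All integers in [-5, 5]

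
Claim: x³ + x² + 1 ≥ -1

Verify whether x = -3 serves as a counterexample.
Substitute x = -3 into the relation:
x = -3: LHS = (-3)³ + (-3)² + 1 = -17; -17 ≥ -1 — FAILS

Since the claim fails at x = -3, this value is a counterexample.

Answer: Yes, x = -3 is a counterexample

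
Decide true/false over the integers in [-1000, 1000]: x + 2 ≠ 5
The claim fails at x = 3:
x = 3: LHS = 3 + 2 = 5; 5 ≠ 5 — FAILS

Because a single integer refutes it, the statement is false.

Answer: False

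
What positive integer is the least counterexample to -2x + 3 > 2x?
Testing positive integers:
x = 1: LHS = -2·1 + 3 = 1, RHS = 2·1 = 2; 1 > 2 — FAILS  ← smallest positive counterexample

Answer: x = 1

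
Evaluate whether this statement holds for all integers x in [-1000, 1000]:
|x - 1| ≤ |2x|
The claim fails at x = 0:
x = 0: LHS = |0 - 1| = |-1| = 1, RHS = |2·0| = |0| = 0; 1 ≤ 0 — FAILS

Because a single integer refutes it, the statement is false.

Answer: False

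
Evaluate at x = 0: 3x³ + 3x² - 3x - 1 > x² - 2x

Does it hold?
x = 0: LHS = 3·0³ + 3·0² - 3·0 - 1 = -1, RHS = 0² - 2·0 = 0; -1 > 0 — FAILS

The relation fails at x = 0, so x = 0 is a counterexample.

Answer: No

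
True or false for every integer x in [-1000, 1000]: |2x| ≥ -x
Over all integers in [-1000, 1000], LHS − RHS is smallest at x = 0, where it equals 0:
x = 0: LHS = |2·0| = |0| = 0, RHS = -0 = 0; 0 ≥ 0 — holds
At the ends of the range:
x = -1000: LHS = |2·(-1000)| = |-2000| = 2000, RHS = -(-1000) = 1000; 2000 ≥ 1000 — holds
x = 1000: LHS = |2·1000| = |2000| = 2000; 2000 ≥ -1000 — holds
Hence LHS − RHS is never negative, i.e. LHS ≥ RHS throughout, so the relation holds for every integer in [-1000, 1000].

No counterexample exists.

Answer: True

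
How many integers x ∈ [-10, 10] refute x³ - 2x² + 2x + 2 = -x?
Counterexamples in [-10, 10]: {-10, -9, -8, -7, -6, -5, -4, -3, -2, -1, 0, 1, 2, 3, 4, 5, 6, 7, 8, 9, 10}.

Counting them gives 21 values.

Answer: 21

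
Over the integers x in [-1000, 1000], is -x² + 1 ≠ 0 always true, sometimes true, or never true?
Holds at x = 0: LHS = -0² + 1 = 1; 1 ≠ 0 — holds
Fails at x = 1: LHS = -1² + 1 = 0; 0 ≠ 0 — FAILS
It is satisfied by some integers in the range but not all.

Answer: Sometimes true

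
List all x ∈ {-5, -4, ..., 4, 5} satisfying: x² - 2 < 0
Holds for: {-1, 0, 1}
Fails for: {-5, -4, -3, -2, 2, 3, 4, 5}

Answer: {-1, 0, 1}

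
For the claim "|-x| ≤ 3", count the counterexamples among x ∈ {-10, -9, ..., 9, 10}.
Counterexamples in [-10, 10]: {-10, -9, -8, -7, -6, -5, -4, 4, 5, 6, 7, 8, 9, 10}.

Counting them gives 14 values.

Answer: 14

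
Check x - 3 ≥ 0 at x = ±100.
x = 100: LHS = 100 - 3 = 97; 97 ≥ 0 — holds
x = -100: LHS = (-100) - 3 = -103; -103 ≥ 0 — FAILS

Answer: Partially: holds for x = 100, fails for x = -100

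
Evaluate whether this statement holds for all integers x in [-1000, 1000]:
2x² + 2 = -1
The claim fails at x = 0:
x = 0: LHS = 2·0² + 2 = 2; 2 = -1 — FAILS

Because a single integer refutes it, the statement is false.

Answer: False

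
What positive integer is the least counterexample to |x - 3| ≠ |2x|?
Testing positive integers:
x = 1: LHS = |1 - 3| = |-2| = 2, RHS = |2·1| = |2| = 2; 2 ≠ 2 — FAILS  ← smallest positive counterexample

Answer: x = 1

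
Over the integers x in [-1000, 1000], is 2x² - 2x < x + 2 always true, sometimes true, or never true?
Holds at x = 0: LHS = 2·0² - 2·0 = 0, RHS = 0 + 2 = 2; 0 < 2 — holds
Fails at x = -1: LHS = 2·(-1)² - 2·(-1) = 4, RHS = (-1) + 2 = 1; 4 < 1 — FAILS
It is satisfied by some integers in the range but not all.

Answer: Sometimes true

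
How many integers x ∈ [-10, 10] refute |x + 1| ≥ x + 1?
Over all integers in [-10, 10], LHS − RHS is smallest at x = 0, where it equals 0:
x = 0: LHS = |0 + 1| = |1| = 1, RHS = 0 + 1 = 1; 1 ≥ 1 — holds
At the ends of the range:
x = -10: LHS = |(-10) + 1| = |-9| = 9, RHS = (-10) + 1 = -9; 9 ≥ -9 — holds
x = 10: LHS = |10 + 1| = |11| = 11, RHS = 10 + 1 = 11; 11 ≥ 11 — holds
Hence LHS − RHS is never negative, i.e. LHS ≥ RHS throughout, so the relation holds for every integer in [-10, 10].

No counterexample appears in that range.

Answer: 0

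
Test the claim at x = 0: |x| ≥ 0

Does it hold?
x = 0: LHS = |0| = 0; 0 ≥ 0 — holds

The relation is satisfied at x = 0.

Answer: Yes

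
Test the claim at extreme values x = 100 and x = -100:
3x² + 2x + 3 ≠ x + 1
x = 100: LHS = 3·100² + 2·100 + 3 = 30203, RHS = 100 + 1 = 101; 30203 ≠ 101 — holds
x = -100: LHS = 3·(-100)² + 2·(-100) + 3 = 29803, RHS = (-100) + 1 = -99; 29803 ≠ -99 — holds

Answer: Yes, holds for both x = 100 and x = -100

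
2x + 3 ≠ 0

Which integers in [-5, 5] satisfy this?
Track d = LHS − RHS over the integers in [-5, 5]. Equality would need d = 0, but d changes sign only between consecutive integers, jumping over 0:
x = -2: LHS = 2·(-2) + 3 = -1; -1 ≠ 0 — holds  (d = -1)
x = -1: LHS = 2·(-1) + 3 = 1; 1 ≠ 0 — holds  (d = 1)
Away from these crossings d keeps a constant sign, and checking every integer in [-5, 5] confirms d ≠ 0 throughout. Hence the two sides are never equal, so the relation holds for every integer in [-5, 5].

Answer: All integers in [-5, 5]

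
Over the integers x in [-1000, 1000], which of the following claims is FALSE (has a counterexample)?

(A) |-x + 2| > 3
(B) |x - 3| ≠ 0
(A) x = 0: LHS = |-0 + 2| = |2| = 2; 2 > 3 — FAILS
(B) x = 3: LHS = |3 - 3| = |0| = 0; 0 ≠ 0 — FAILS

Answer: Both A and B are false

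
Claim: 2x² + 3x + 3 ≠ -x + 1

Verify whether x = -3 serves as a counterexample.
Substitute x = -3 into the relation:
x = -3: LHS = 2·(-3)² + 3·(-3) + 3 = 12, RHS = -(-3) + 1 = 4; 12 ≠ 4 — holds

The claim holds here, so x = -3 is not a counterexample. (A counterexample exists elsewhere, e.g. x = -1.)

Answer: No, x = -3 is not a counterexample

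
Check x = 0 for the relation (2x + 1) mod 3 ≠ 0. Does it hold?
x = 0: LHS = (2·0 + 1) mod 3 = 1 mod 3 = 1; 1 ≠ 0 — holds

The relation is satisfied at x = 0.

Answer: Yes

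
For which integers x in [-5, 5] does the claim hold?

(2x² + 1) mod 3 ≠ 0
Holds for: {-3, 0, 3}
Fails for: {-5, -4, -2, -1, 1, 2, 4, 5}

Answer: {-3, 0, 3}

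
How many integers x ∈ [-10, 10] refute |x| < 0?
Counterexamples in [-10, 10]: {-10, -9, -8, -7, -6, -5, -4, -3, -2, -1, 0, 1, 2, 3, 4, 5, 6, 7, 8, 9, 10}.

Counting them gives 21 values.

Answer: 21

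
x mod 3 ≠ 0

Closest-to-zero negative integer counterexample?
Testing negative integers from -1 downward:
x = -1: LHS = (-1) mod 3 = 2; 2 ≠ 0 — holds
x = -2: LHS = (-2) mod 3 = 1; 1 ≠ 0 — holds
x = -3: LHS = (-3) mod 3 = 0; 0 ≠ 0 — FAILS  ← closest negative counterexample to 0

Answer: x = -3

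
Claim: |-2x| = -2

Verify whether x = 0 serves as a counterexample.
Substitute x = 0 into the relation:
x = 0: LHS = |-2·0| = |0| = 0; 0 = -2 — FAILS

Since the claim fails at x = 0, this value is a counterexample.

Answer: Yes, x = 0 is a counterexample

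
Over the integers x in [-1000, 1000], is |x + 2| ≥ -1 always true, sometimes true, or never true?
An absolute value is never negative, so the left side is ≥ 0 for every x, while the right side is -1. Tightest case in [-1000, 1000] is x = -2:
x = -2: LHS = |(-2) + 2| = |0| = 0; 0 ≥ -1 — holds
Hence LHS − RHS is never negative, i.e. LHS ≥ RHS throughout, so the relation holds for every integer in [-1000, 1000].

No counterexample exists.

Answer: Always true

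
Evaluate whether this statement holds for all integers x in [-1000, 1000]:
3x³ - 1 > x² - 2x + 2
The claim fails at x = 0:
x = 0: LHS = 3·0³ - 1 = -1, RHS = 0² - 2·0 + 2 = 2; -1 > 2 — FAILS

Because a single integer refutes it, the statement is false.

Answer: False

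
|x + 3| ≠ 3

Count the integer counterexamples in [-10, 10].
Counterexamples in [-10, 10]: {-6, 0}.

Counting them gives 2 values.

Answer: 2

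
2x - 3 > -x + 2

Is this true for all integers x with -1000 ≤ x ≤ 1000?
The claim fails at x = 0:
x = 0: LHS = 2·0 - 3 = -3, RHS = -0 + 2 = 2; -3 > 2 — FAILS

Because a single integer refutes it, the statement is false.

Answer: False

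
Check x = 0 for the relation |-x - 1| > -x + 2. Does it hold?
x = 0: LHS = |-0 - 1| = |-1| = 1, RHS = -0 + 2 = 2; 1 > 2 — FAILS

The relation fails at x = 0, so x = 0 is a counterexample.

Answer: No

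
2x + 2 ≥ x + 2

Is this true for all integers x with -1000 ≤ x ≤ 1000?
The claim fails at x = -1:
x = -1: LHS = 2·(-1) + 2 = 0, RHS = (-1) + 2 = 1; 0 ≥ 1 — FAILS

Because a single integer refutes it, the statement is false.

Answer: False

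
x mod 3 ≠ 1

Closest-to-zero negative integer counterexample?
Testing negative integers from -1 downward:
x = -1: LHS = (-1) mod 3 = 2; 2 ≠ 1 — holds
x = -2: LHS = (-2) mod 3 = 1; 1 ≠ 1 — FAILS  ← closest negative counterexample to 0

Answer: x = -2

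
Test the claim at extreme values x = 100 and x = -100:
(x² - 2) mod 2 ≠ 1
x = 100: LHS = (100² - 2) mod 2 = 9998 mod 2 = 0; 0 ≠ 1 — holds
x = -100: LHS = ((-100)² - 2) mod 2 = 9998 mod 2 = 0; 0 ≠ 1 — holds

Answer: Yes, holds for both x = 100 and x = -100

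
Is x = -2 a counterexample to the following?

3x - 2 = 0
Substitute x = -2 into the relation:
x = -2: LHS = 3·(-2) - 2 = -8; -8 = 0 — FAILS

Since the claim fails at x = -2, this value is a counterexample.

Answer: Yes, x = -2 is a counterexample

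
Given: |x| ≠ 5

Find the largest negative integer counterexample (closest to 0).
Testing negative integers from -1 downward:
x = -1: LHS = |-1| = 1; 1 ≠ 5 — holds
x = -2: LHS = |-2| = 2; 2 ≠ 5 — holds
x = -3: LHS = |-3| = 3; 3 ≠ 5 — holds
x = -4: LHS = |-4| = 4; 4 ≠ 5 — holds
x = -5: LHS = |-5| = 5; 5 ≠ 5 — FAILS  ← closest negative counterexample to 0

Answer: x = -5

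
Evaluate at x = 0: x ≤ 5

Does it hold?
x = 0: 0 ≤ 5 — holds

The relation is satisfied at x = 0.

Answer: Yes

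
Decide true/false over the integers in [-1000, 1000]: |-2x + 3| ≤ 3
The claim fails at x = -1:
x = -1: LHS = |-2·(-1) + 3| = |5| = 5; 5 ≤ 3 — FAILS

Because a single integer refutes it, the statement is false.

Answer: False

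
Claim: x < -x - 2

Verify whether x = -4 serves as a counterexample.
Substitute x = -4 into the relation:
x = -4: RHS = -(-4) - 2 = 2; -4 < 2 — holds

The claim holds here, so x = -4 is not a counterexample. (A counterexample exists elsewhere, e.g. x = 0.)

Answer: No, x = -4 is not a counterexample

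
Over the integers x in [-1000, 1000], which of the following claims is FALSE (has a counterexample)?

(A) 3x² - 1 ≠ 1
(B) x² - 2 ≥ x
(A) Track d = LHS − RHS over the integers in [-1000, 1000]. Equality would need d = 0, but d changes sign only between consecutive integers, jumping over 0:
x = -1: LHS = 3·(-1)² - 1 = 2; 2 ≠ 1 — holds  (d = 1)
x = 0: LHS = 3·0² - 1 = -1; -1 ≠ 1 — holds  (d = -2)
x = 0: LHS = 3·0² - 1 = -1; -1 ≠ 1 — holds  (d = -2)
x = 1: LHS = 3·1² - 1 = 2; 2 ≠ 1 — holds  (d = 1)
Away from these crossings d keeps a constant sign, and checking every integer in [-1000, 1000] confirms d ≠ 0 throughout. Hence the two sides are never equal, so the relation holds for every integer in [-1000, 1000].

(B) x = 0: LHS = 0² - 2 = -2; -2 ≥ 0 — FAILS

Only (B) has a counterexample.

Answer: B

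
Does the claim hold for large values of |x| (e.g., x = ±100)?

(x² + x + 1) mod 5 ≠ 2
x = 100: LHS = (100² + 100 + 1) mod 5 = 10101 mod 5 = 1; 1 ≠ 2 — holds
x = -100: LHS = ((-100)² + (-100) + 1) mod 5 = 9901 mod 5 = 1; 1 ≠ 2 — holds

Answer: Yes, holds for both x = 100 and x = -100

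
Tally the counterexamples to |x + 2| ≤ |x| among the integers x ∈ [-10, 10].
Counterexamples in [-10, 10]: {0, 1, 2, 3, 4, 5, 6, 7, 8, 9, 10}.

Counting them gives 11 values.

Answer: 11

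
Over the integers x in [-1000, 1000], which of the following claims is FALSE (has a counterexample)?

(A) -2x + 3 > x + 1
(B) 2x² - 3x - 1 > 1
(A) x = 1: LHS = -2·1 + 3 = 1, RHS = 1 + 1 = 2; 1 > 2 — FAILS
(B) x = 0: LHS = 2·0² - 3·0 - 1 = -1; -1 > 1 — FAILS

Answer: Both A and B are false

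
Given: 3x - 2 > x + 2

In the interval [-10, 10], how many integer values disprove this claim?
Counterexamples in [-10, 10]: {-10, -9, -8, -7, -6, -5, -4, -3, -2, -1, 0, 1, 2}.

Counting them gives 13 values.

Answer: 13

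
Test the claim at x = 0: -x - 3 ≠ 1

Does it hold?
x = 0: LHS = -0 - 3 = -3; -3 ≠ 1 — holds

The relation is satisfied at x = 0.

Answer: Yes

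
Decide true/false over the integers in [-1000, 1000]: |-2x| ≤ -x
The claim fails at x = 1:
x = 1: LHS = |-2·1| = |-2| = 2; 2 ≤ -1 — FAILS

Because a single integer refutes it, the statement is false.

Answer: False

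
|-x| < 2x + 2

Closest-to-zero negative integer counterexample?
Testing negative integers from -1 downward:
x = -1: LHS = |-(-1)| = |1| = 1, RHS = 2·(-1) + 2 = 0; 1 < 0 — FAILS  ← closest negative counterexample to 0

Answer: x = -1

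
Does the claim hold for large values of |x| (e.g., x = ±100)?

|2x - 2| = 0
x = 100: LHS = |2·100 - 2| = |198| = 198; 198 = 0 — FAILS
x = -100: LHS = |2·(-100) - 2| = |-202| = 202; 202 = 0 — FAILS

Answer: No, fails for both x = 100 and x = -100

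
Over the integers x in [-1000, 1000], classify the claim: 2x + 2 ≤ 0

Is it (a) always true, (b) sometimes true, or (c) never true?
Holds at x = -1: LHS = 2·(-1) + 2 = 0; 0 ≤ 0 — holds
Fails at x = 0: LHS = 2·0 + 2 = 2; 2 ≤ 0 — FAILS
It is satisfied by some integers in the range but not all.

Answer: Sometimes true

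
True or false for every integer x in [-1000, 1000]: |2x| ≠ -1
An absolute value is never negative, so the left side is ≥ 0 for every x, while the right side is -1. Tightest case in [-1000, 1000] is x = 0:
x = 0: LHS = |2·0| = |0| = 0; 0 ≠ -1 — holds
Hence LHS − RHS is never 0, i.e. the two sides are never equal, so the relation holds for every integer in [-1000, 1000].

No counterexample exists.

Answer: True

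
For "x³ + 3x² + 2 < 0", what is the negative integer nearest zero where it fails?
Testing negative integers from -1 downward:
x = -1: LHS = (-1)³ + 3·(-1)² + 2 = 4; 4 < 0 — FAILS  ← closest negative counterexample to 0

Answer: x = -1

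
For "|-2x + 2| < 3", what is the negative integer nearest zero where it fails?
Testing negative integers from -1 downward:
x = -1: LHS = |-2·(-1) + 2| = |4| = 4; 4 < 3 — FAILS  ← closest negative counterexample to 0

Answer: x = -1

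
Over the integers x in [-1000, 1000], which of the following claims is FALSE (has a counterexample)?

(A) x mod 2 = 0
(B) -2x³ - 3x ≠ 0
(A) x = 1: LHS = 1 mod 2 = 1; 1 = 0 — FAILS
(B) x = 0: LHS = -2·0³ - 3·0 = 0; 0 ≠ 0 — FAILS

Answer: Both A and B are false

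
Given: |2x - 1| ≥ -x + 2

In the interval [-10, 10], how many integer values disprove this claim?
Counterexamples in [-10, 10]: {0}.

Counting them gives 1 values.

Answer: 1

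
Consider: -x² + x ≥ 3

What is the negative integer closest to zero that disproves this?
Testing negative integers from -1 downward:
x = -1: LHS = -(-1)² + (-1) = -2; -2 ≥ 3 — FAILS  ← closest negative counterexample to 0

Answer: x = -1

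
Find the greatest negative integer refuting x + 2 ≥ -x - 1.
Testing negative integers from -1 downward:
x = -1: LHS = (-1) + 2 = 1, RHS = -(-1) - 1 = 0; 1 ≥ 0 — holds
x = -2: LHS = (-2) + 2 = 0, RHS = -(-2) - 1 = 1; 0 ≥ 1 — FAILS  ← closest negative counterexample to 0

Answer: x = -2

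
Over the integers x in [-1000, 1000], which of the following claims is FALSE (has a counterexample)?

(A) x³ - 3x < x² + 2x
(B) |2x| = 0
(A) x = 0: LHS = 0³ - 3·0 = 0, RHS = 0² + 2·0 = 0; 0 < 0 — FAILS
(B) x = 1: LHS = |2·1| = |2| = 2; 2 = 0 — FAILS

Answer: Both A and B are false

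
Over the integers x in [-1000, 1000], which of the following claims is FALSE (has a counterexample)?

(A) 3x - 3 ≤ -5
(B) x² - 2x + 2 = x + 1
(A) x = 0: LHS = 3·0 - 3 = -3; -3 ≤ -5 — FAILS
(B) x = 0: LHS = 0² - 2·0 + 2 = 2, RHS = 0 + 1 = 1; 2 = 1 — FAILS

Answer: Both A and B are false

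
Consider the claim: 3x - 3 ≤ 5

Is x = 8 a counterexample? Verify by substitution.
Substitute x = 8 into the relation:
x = 8: LHS = 3·8 - 3 = 21; 21 ≤ 5 — FAILS

Since the claim fails at x = 8, this value is a counterexample.

Answer: Yes, x = 8 is a counterexample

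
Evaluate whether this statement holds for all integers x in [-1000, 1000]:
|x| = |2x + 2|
The claim fails at x = 0:
x = 0: LHS = |0| = 0, RHS = |2·0 + 2| = |2| = 2; 0 = 2 — FAILS

Because a single integer refutes it, the statement is false.

Answer: False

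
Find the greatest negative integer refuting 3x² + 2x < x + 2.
Testing negative integers from -1 downward:
x = -1: LHS = 3·(-1)² + 2·(-1) = 1, RHS = (-1) + 2 = 1; 1 < 1 — FAILS  ← closest negative counterexample to 0

Answer: x = -1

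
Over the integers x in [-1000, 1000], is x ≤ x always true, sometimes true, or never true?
Over all integers in [-1000, 1000], LHS − RHS is largest at x = 0, where it equals 0:
x = 0: 0 ≤ 0 — holds
At the ends of the range:
x = -1000: -1000 ≤ -1000 — holds
x = 1000: 1000 ≤ 1000 — holds
Hence LHS − RHS is never positive, i.e. LHS ≤ RHS throughout, so the relation holds for every integer in [-1000, 1000].

No counterexample exists.

Answer: Always true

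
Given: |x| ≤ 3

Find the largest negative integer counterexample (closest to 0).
Testing negative integers from -1 downward:
x = -1: LHS = |-1| = 1; 1 ≤ 3 — holds
x = -2: LHS = |-2| = 2; 2 ≤ 3 — holds
x = -3: LHS = |-3| = 3; 3 ≤ 3 — holds
x = -4: LHS = |-4| = 4; 4 ≤ 3 — FAILS  ← closest negative counterexample to 0

Answer: x = -4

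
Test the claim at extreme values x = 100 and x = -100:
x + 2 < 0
x = 100: LHS = 100 + 2 = 102; 102 < 0 — FAILS
x = -100: LHS = (-100) + 2 = -98; -98 < 0 — holds

Answer: Partially: fails for x = 100, holds for x = -100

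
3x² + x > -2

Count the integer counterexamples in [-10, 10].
Over all integers in [-10, 10], LHS − RHS is smallest at x = 0, where it equals 2:
x = 0: LHS = 3·0² + 0 = 0; 0 > -2 — holds
At the ends of the range:
x = -10: LHS = 3·(-10)² + (-10) = 290; 290 > -2 — holds
x = 10: LHS = 3·10² + 10 = 310; 310 > -2 — holds
Hence LHS − RHS is never zero or negative, i.e. LHS > RHS throughout, so the relation holds for every integer in [-10, 10].

No counterexample appears in that range.

Answer: 0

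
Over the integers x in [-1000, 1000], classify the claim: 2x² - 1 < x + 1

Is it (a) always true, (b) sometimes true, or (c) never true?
Holds at x = 0: LHS = 2·0² - 1 = -1, RHS = 0 + 1 = 1; -1 < 1 — holds
Fails at x = -1: LHS = 2·(-1)² - 1 = 1, RHS = (-1) + 1 = 0; 1 < 0 — FAILS
It is satisfied by some integers in the range but not all.

Answer: Sometimes true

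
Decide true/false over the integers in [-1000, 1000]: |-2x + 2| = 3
The claim fails at x = 0:
x = 0: LHS = |-2·0 + 2| = |2| = 2; 2 = 3 — FAILS

Because a single integer refutes it, the statement is false.

Answer: False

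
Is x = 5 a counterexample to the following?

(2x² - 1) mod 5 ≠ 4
Substitute x = 5 into the relation:
x = 5: LHS = (2·5² - 1) mod 5 = 49 mod 5 = 4; 4 ≠ 4 — FAILS

Since the claim fails at x = 5, this value is a counterexample.

Answer: Yes, x = 5 is a counterexample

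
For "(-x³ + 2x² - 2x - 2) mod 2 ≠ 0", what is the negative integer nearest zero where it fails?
Testing negative integers from -1 downward:
x = -1: LHS = (-(-1)³ + 2·(-1)² - 2·(-1) - 2) mod 2 = 3 mod 2 = 1; 1 ≠ 0 — holds
x = -2: LHS = (-(-2)³ + 2·(-2)² - 2·(-2) - 2) mod 2 = 18 mod 2 = 0; 0 ≠ 0 — FAILS  ← closest negative counterexample to 0

Answer: x = -2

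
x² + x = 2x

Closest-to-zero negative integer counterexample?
Testing negative integers from -1 downward:
x = -1: LHS = (-1)² + (-1) = 0, RHS = 2·(-1) = -2; 0 = -2 — FAILS  ← closest negative counterexample to 0

Answer: x = -1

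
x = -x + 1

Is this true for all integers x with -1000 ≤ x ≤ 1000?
The claim fails at x = 0:
x = 0: RHS = -0 + 1 = 1; 0 = 1 — FAILS

Because a single integer refutes it, the statement is false.

Answer: False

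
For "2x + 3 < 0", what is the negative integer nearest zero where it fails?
Testing negative integers from -1 downward:
x = -1: LHS = 2·(-1) + 3 = 1; 1 < 0 — FAILS  ← closest negative counterexample to 0

Answer: x = -1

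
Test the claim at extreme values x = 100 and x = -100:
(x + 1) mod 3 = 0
x = 100: LHS = (100 + 1) mod 3 = 101 mod 3 = 2; 2 = 0 — FAILS
x = -100: LHS = ((-100) + 1) mod 3 = (-99) mod 3 = 0; 0 = 0 — holds

Answer: Partially: fails for x = 100, holds for x = -100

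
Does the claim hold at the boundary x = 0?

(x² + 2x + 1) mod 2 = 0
x = 0: LHS = (0² + 2·0 + 1) mod 2 = 1 mod 2 = 1; 1 = 0 — FAILS

The relation fails at x = 0, so x = 0 is a counterexample.

Answer: No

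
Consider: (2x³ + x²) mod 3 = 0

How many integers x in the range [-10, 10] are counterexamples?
Counterexamples in [-10, 10]: {-10, -7, -4, -1, 2, 5, 8}.

Counting them gives 7 values.

Answer: 7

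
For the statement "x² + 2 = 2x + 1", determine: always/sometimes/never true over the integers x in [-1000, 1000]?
Holds at x = 1: LHS = 1² + 2 = 3, RHS = 2·1 + 1 = 3; 3 = 3 — holds
Fails at x = 0: LHS = 0² + 2 = 2, RHS = 2·0 + 1 = 1; 2 = 1 — FAILS
It is satisfied by some integers in the range but not all.

Answer: Sometimes true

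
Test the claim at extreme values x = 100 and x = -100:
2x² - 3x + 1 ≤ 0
x = 100: LHS = 2·100² - 3·100 + 1 = 19701; 19701 ≤ 0 — FAILS
x = -100: LHS = 2·(-100)² - 3·(-100) + 1 = 20301; 20301 ≤ 0 — FAILS

Answer: No, fails for both x = 100 and x = -100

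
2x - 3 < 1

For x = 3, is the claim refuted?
Substitute x = 3 into the relation:
x = 3: LHS = 2·3 - 3 = 3; 3 < 1 — FAILS

Since the claim fails at x = 3, this value is a counterexample.

Answer: Yes, x = 3 is a counterexample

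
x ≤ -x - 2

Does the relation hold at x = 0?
x = 0: RHS = -0 - 2 = -2; 0 ≤ -2 — FAILS

The relation fails at x = 0, so x = 0 is a counterexample.

Answer: No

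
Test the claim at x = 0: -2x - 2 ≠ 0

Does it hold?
x = 0: LHS = -2·0 - 2 = -2; -2 ≠ 0 — holds

The relation is satisfied at x = 0.

Answer: Yes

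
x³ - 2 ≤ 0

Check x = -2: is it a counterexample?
Substitute x = -2 into the relation:
x = -2: LHS = (-2)³ - 2 = -10; -10 ≤ 0 — holds

The claim holds here, so x = -2 is not a counterexample. (A counterexample exists elsewhere, e.g. x = 2.)

Answer: No, x = -2 is not a counterexample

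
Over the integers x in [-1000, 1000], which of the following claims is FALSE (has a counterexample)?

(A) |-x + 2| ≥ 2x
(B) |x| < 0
(A) x = 1: LHS = |-1 + 2| = |1| = 1, RHS = 2·1 = 2; 1 ≥ 2 — FAILS
(B) x = 0: LHS = |0| = 0; 0 < 0 — FAILS

Answer: Both A and B are false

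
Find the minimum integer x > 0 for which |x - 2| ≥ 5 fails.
Testing positive integers:
x = 1: LHS = |1 - 2| = |-1| = 1; 1 ≥ 5 — FAILS  ← smallest positive counterexample

Answer: x = 1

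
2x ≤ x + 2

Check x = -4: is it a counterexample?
Substitute x = -4 into the relation:
x = -4: LHS = 2·(-4) = -8, RHS = (-4) + 2 = -2; -8 ≤ -2 — holds

The claim holds here, so x = -4 is not a counterexample. (A counterexample exists elsewhere, e.g. x = 3.)

Answer: No, x = -4 is not a counterexample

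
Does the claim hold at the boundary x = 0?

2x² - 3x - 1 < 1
x = 0: LHS = 2·0² - 3·0 - 1 = -1; -1 < 1 — holds

The relation is satisfied at x = 0.

Answer: Yes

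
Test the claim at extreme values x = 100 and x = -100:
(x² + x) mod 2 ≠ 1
x = 100: LHS = (100² + 100) mod 2 = 10100 mod 2 = 0; 0 ≠ 1 — holds
x = -100: LHS = ((-100)² + (-100)) mod 2 = 9900 mod 2 = 0; 0 ≠ 1 — holds

Answer: Yes, holds for both x = 100 and x = -100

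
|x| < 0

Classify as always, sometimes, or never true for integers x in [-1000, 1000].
An absolute value is never negative, so the left side is ≥ 0 for every x, while the right side is 0. Tightest case in [-1000, 1000] is x = 0:
x = 0: LHS = |0| = 0; 0 < 0 — FAILS
Hence LHS − RHS is never negative, i.e. LHS ≥ RHS throughout, so the claimed relation (<) fails for every integer in [-1000, 1000].

No integer in the range satisfies it.

Answer: Never true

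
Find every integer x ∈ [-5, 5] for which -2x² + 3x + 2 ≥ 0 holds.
Holds for: {0, 1, 2}
Fails for: {-5, -4, -3, -2, -1, 3, 4, 5}

Answer: {0, 1, 2}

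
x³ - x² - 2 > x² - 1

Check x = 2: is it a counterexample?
Substitute x = 2 into the relation:
x = 2: LHS = 2³ - 2² - 2 = 2, RHS = 2² - 1 = 3; 2 > 3 — FAILS

Since the claim fails at x = 2, this value is a counterexample.

Answer: Yes, x = 2 is a counterexample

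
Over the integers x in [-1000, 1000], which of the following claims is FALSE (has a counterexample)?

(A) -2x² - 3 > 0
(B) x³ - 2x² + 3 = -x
(A) x = 0: LHS = -2·0² - 3 = -3; -3 > 0 — FAILS
(B) x = 0: LHS = 0³ - 2·0² + 3 = 3, RHS = -0 = 0; 3 = 0 — FAILS

Answer: Both A and B are false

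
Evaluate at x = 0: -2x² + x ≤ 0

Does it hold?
x = 0: LHS = -2·0² + 0 = 0; 0 ≤ 0 — holds

The relation is satisfied at x = 0.

Answer: Yes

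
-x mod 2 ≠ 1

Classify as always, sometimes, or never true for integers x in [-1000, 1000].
Holds at x = 0: LHS = (-0) mod 2 = 0 mod 2 = 0; 0 ≠ 1 — holds
Fails at x = 1: LHS = (-1) mod 2 = 1; 1 ≠ 1 — FAILS
It is satisfied by some integers in the range but not all.

Answer: Sometimes true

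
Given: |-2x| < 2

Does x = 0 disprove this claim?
Substitute x = 0 into the relation:
x = 0: LHS = |-2·0| = |0| = 0; 0 < 2 — holds

The claim holds here, so x = 0 is not a counterexample. (A counterexample exists elsewhere, e.g. x = 1.)

Answer: No, x = 0 is not a counterexample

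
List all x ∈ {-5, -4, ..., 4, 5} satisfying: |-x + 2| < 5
Holds for: {-2, -1, 0, 1, 2, 3, 4, 5}
Fails for: {-5, -4, -3}

Answer: {-2, -1, 0, 1, 2, 3, 4, 5}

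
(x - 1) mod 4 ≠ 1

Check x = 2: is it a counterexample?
Substitute x = 2 into the relation:
x = 2: LHS = (2 - 1) mod 4 = 1 mod 4 = 1; 1 ≠ 1 — FAILS

Since the claim fails at x = 2, this value is a counterexample.

Answer: Yes, x = 2 is a counterexample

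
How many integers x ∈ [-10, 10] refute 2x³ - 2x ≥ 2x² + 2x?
Counterexamples in [-10, 10]: {-10, -9, -8, -7, -6, -5, -4, -3, -2, 1}.

Counting them gives 10 values.

Answer: 10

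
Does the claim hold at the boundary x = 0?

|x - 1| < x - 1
x = 0: LHS = |0 - 1| = |-1| = 1, RHS = 0 - 1 = -1; 1 < -1 — FAILS

The relation fails at x = 0, so x = 0 is a counterexample.

Answer: No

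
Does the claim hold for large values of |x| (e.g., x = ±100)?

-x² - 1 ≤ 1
x = 100: LHS = -100² - 1 = -10001; -10001 ≤ 1 — holds
x = -100: LHS = -(-100)² - 1 = -10001; -10001 ≤ 1 — holds

Answer: Yes, holds for both x = 100 and x = -100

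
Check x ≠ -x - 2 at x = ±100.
x = 100: RHS = -100 - 2 = -102; 100 ≠ -102 — holds
x = -100: RHS = -(-100) - 2 = 98; -100 ≠ 98 — holds

Answer: Yes, holds for both x = 100 and x = -100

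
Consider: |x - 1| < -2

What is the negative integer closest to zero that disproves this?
Testing negative integers from -1 downward:
x = -1: LHS = |(-1) - 1| = |-2| = 2; 2 < -2 — FAILS  ← closest negative counterexample to 0

Answer: x = -1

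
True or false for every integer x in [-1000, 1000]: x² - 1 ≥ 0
The claim fails at x = 0:
x = 0: LHS = 0² - 1 = -1; -1 ≥ 0 — FAILS

Because a single integer refutes it, the statement is false.

Answer: False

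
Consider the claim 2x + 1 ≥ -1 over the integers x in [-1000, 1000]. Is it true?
The claim fails at x = -2:
x = -2: LHS = 2·(-2) + 1 = -3; -3 ≥ -1 — FAILS

Because a single integer refutes it, the statement is false.

Answer: False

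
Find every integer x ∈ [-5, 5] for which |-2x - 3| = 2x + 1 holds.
Over all integers in [-5, 5], LHS − RHS is always positive; it is smallest at x = 0, where it equals 2:
x = 0: LHS = |-2·0 - 3| = |-3| = 3, RHS = 2·0 + 1 = 1; 3 = 1 — FAILS
At the ends of the range:
x = -5: LHS = |-2·(-5) - 3| = |7| = 7, RHS = 2·(-5) + 1 = -9; 7 = -9 — FAILS
x = 5: LHS = |-2·5 - 3| = |-13| = 13, RHS = 2·5 + 1 = 11; 13 = 11 — FAILS
Hence LHS − RHS is never 0, i.e. the two sides are never equal, so the claimed relation (=) fails for every integer in [-5, 5].

Answer: None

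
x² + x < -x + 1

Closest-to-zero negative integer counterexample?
Testing negative integers from -1 downward:
x = -1: LHS = (-1)² + (-1) = 0, RHS = -(-1) + 1 = 2; 0 < 2 — holds
x = -2: LHS = (-2)² + (-2) = 2, RHS = -(-2) + 1 = 3; 2 < 3 — holds
x = -3: LHS = (-3)² + (-3) = 6, RHS = -(-3) + 1 = 4; 6 < 4 — FAILS  ← closest negative counterexample to 0

Answer: x = -3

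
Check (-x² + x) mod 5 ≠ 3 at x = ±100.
x = 100: LHS = (-100² + 100) mod 5 = (-9900) mod 5 = 0; 0 ≠ 3 — holds
x = -100: LHS = (-(-100)² + (-100)) mod 5 = (-10100) mod 5 = 0; 0 ≠ 3 — holds

Answer: Yes, holds for both x = 100 and x = -100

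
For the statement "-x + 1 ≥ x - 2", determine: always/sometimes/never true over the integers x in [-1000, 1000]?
Holds at x = 0: LHS = -0 + 1 = 1, RHS = 0 - 2 = -2; 1 ≥ -2 — holds
Fails at x = 2: LHS = -2 + 1 = -1, RHS = 2 - 2 = 0; -1 ≥ 0 — FAILS
It is satisfied by some integers in the range but not all.

Answer: Sometimes true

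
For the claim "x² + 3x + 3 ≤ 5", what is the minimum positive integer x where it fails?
Testing positive integers:
x = 1: LHS = 1² + 3·1 + 3 = 7; 7 ≤ 5 — FAILS  ← smallest positive counterexample

Answer: x = 1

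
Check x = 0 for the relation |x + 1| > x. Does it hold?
x = 0: LHS = |0 + 1| = |1| = 1; 1 > 0 — holds

The relation is satisfied at x = 0.

Answer: Yes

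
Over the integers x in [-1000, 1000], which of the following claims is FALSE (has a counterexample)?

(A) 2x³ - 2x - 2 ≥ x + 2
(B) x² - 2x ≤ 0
(A) x = 0: LHS = 2·0³ - 2·0 - 2 = -2, RHS = 0 + 2 = 2; -2 ≥ 2 — FAILS
(B) x = -1: LHS = (-1)² - 2·(-1) = 3; 3 ≤ 0 — FAILS

Answer: Both A and B are false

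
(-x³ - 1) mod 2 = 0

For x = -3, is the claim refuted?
Substitute x = -3 into the relation:
x = -3: LHS = (-(-3)³ - 1) mod 2 = 26 mod 2 = 0; 0 = 0 — holds

The claim holds here, so x = -3 is not a counterexample. (A counterexample exists elsewhere, e.g. x = 0.)

Answer: No, x = -3 is not a counterexample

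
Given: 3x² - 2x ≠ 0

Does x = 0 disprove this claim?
Substitute x = 0 into the relation:
x = 0: LHS = 3·0² - 2·0 = 0; 0 ≠ 0 — FAILS

Since the claim fails at x = 0, this value is a counterexample.

Answer: Yes, x = 0 is a counterexample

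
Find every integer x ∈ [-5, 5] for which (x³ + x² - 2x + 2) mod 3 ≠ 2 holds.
Holds for: {-4, -1, 2, 5}
Fails for: {-5, -3, -2, 0, 1, 3, 4}

Answer: {-4, -1, 2, 5}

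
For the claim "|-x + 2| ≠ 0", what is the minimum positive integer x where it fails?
Testing positive integers:
x = 1: LHS = |-1 + 2| = |1| = 1; 1 ≠ 0 — holds
x = 2: LHS = |-2 + 2| = |0| = 0; 0 ≠ 0 — FAILS  ← smallest positive counterexample

Answer: x = 2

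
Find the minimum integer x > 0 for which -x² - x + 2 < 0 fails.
Testing positive integers:
x = 1: LHS = -1² - 1 + 2 = 0; 0 < 0 — FAILS  ← smallest positive counterexample

Answer: x = 1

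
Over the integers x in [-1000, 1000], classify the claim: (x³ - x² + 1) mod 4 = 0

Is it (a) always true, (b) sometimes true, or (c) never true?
For a polynomial with integer coefficients, its value mod 4 depends only on x mod 4, so it suffices to check one representative of each residue class, x = 0, 1, 2, 3:
x = 0: LHS = (0³ - 0² + 1) mod 4 = 1 mod 4 = 1; 1 = 0 — FAILS
x = 1: LHS = (1³ - 1² + 1) mod 4 = 1 mod 4 = 1; 1 = 0 — FAILS
x = 2: LHS = (2³ - 2² + 1) mod 4 = 5 mod 4 = 1; 1 = 0 — FAILS
x = 3: LHS = (3³ - 3² + 1) mod 4 = 19 mod 4 = 3; 3 = 0 — FAILS
The relation fails in every residue class, so the claimed relation (=) fails for every integer in [-1000, 1000].

No integer in the range satisfies it.

Answer: Never true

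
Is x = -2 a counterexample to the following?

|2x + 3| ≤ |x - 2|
Substitute x = -2 into the relation:
x = -2: LHS = |2·(-2) + 3| = |-1| = 1, RHS = |(-2) - 2| = |-4| = 4; 1 ≤ 4 — holds

The claim holds here, so x = -2 is not a counterexample. (A counterexample exists elsewhere, e.g. x = 0.)

Answer: No, x = -2 is not a counterexample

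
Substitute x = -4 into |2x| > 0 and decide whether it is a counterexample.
Substitute x = -4 into the relation:
x = -4: LHS = |2·(-4)| = |-8| = 8; 8 > 0 — holds

The claim holds here, so x = -4 is not a counterexample. (A counterexample exists elsewhere, e.g. x = 0.)

Answer: No, x = -4 is not a counterexample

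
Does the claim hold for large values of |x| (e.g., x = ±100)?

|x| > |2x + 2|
x = 100: LHS = |100| = 100, RHS = |2·100 + 2| = |202| = 202; 100 > 202 — FAILS
x = -100: LHS = |-100| = 100, RHS = |2·(-100) + 2| = |-198| = 198; 100 > 198 — FAILS

Answer: No, fails for both x = 100 and x = -100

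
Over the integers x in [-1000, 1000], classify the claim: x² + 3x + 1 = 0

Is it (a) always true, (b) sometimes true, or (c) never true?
Track d = LHS − RHS over the integers in [-1000, 1000]. Equality would need d = 0, but d changes sign only between consecutive integers, jumping over 0:
x = -3: LHS = (-3)² + 3·(-3) + 1 = 1; 1 = 0 — FAILS  (d = 1)
x = -2: LHS = (-2)² + 3·(-2) + 1 = -1; -1 = 0 — FAILS  (d = -1)
x = -1: LHS = (-1)² + 3·(-1) + 1 = -1; -1 = 0 — FAILS  (d = -1)
x = 0: LHS = 0² + 3·0 + 1 = 1; 1 = 0 — FAILS  (d = 1)
Away from these crossings d keeps a constant sign, and checking every integer in [-1000, 1000] confirms d ≠ 0 throughout. Hence the two sides are never equal, so the claimed relation (=) fails for every integer in [-1000, 1000].

No integer in the range satisfies it.

Answer: Never true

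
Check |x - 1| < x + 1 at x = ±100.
x = 100: LHS = |100 - 1| = |99| = 99, RHS = 100 + 1 = 101; 99 < 101 — holds
x = -100: LHS = |(-100) - 1| = |-101| = 101, RHS = (-100) + 1 = -99; 101 < -99 — FAILS

Answer: Partially: holds for x = 100, fails for x = -100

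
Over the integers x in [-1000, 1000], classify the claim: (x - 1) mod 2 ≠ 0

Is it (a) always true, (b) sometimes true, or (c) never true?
Holds at x = 0: LHS = (0 - 1) mod 2 = (-1) mod 2 = 1; 1 ≠ 0 — holds
Fails at x = 1: LHS = (1 - 1) mod 2 = 0 mod 2 = 0; 0 ≠ 0 — FAILS
It is satisfied by some integers in the range but not all.

Answer: Sometimes true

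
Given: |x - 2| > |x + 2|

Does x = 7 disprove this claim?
Substitute x = 7 into the relation:
x = 7: LHS = |7 - 2| = |5| = 5, RHS = |7 + 2| = |9| = 9; 5 > 9 — FAILS

Since the claim fails at x = 7, this value is a counterexample.

Answer: Yes, x = 7 is a counterexample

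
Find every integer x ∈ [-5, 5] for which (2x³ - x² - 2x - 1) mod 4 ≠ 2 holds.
Holds for: {-4, -2, 0, 2, 4}
Fails for: {-5, -3, -1, 1, 3, 5}

Answer: {-4, -2, 0, 2, 4}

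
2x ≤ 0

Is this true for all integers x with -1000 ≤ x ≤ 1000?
The claim fails at x = 1:
x = 1: LHS = 2·1 = 2; 2 ≤ 0 — FAILS

Because a single integer refutes it, the statement is false.

Answer: False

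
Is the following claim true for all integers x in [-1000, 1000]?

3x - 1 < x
The claim fails at x = 1:
x = 1: LHS = 3·1 - 1 = 2; 2 < 1 — FAILS

Because a single integer refutes it, the statement is false.

Answer: False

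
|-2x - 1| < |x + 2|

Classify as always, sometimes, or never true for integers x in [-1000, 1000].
Holds at x = 0: LHS = |-2·0 - 1| = |-1| = 1, RHS = |0 + 2| = |2| = 2; 1 < 2 — holds
Fails at x = 1: LHS = |-2·1 - 1| = |-3| = 3, RHS = |1 + 2| = |3| = 3; 3 < 3 — FAILS
It is satisfied by some integers in the range but not all.

Answer: Sometimes true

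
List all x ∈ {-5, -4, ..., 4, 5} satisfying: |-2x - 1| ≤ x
Over all integers in [-5, 5], LHS − RHS is smallest at x = 0, where it equals 1:
x = 0: LHS = |-2·0 - 1| = |-1| = 1; 1 ≤ 0 — FAILS
At the ends of the range:
x = -5: LHS = |-2·(-5) - 1| = |9| = 9; 9 ≤ -5 — FAILS
x = 5: LHS = |-2·5 - 1| = |-11| = 11; 11 ≤ 5 — FAILS
Hence LHS − RHS is never zero or negative, i.e. LHS > RHS throughout, so the claimed relation (≤) fails for every integer in [-5, 5].

Answer: None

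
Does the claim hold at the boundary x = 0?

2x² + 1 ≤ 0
x = 0: LHS = 2·0² + 1 = 1; 1 ≤ 0 — FAILS

The relation fails at x = 0, so x = 0 is a counterexample.

Answer: No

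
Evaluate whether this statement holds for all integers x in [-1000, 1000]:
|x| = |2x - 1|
The claim fails at x = 0:
x = 0: LHS = |0| = 0, RHS = |2·0 - 1| = |-1| = 1; 0 = 1 — FAILS

Because a single integer refutes it, the statement is false.

Answer: False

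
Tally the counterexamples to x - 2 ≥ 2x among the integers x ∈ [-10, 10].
Counterexamples in [-10, 10]: {-1, 0, 1, 2, 3, 4, 5, 6, 7, 8, 9, 10}.

Counting them gives 12 values.

Answer: 12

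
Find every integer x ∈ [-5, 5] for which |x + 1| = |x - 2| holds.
Track d = LHS − RHS over the integers in [-5, 5]. Equality would need d = 0, but d changes sign only between consecutive integers, jumping over 0:
x = 0: LHS = |0 + 1| = |1| = 1, RHS = |0 - 2| = |-2| = 2; 1 = 2 — FAILS  (d = -1)
x = 1: LHS = |1 + 1| = |2| = 2, RHS = |1 - 2| = |-1| = 1; 2 = 1 — FAILS  (d = 1)
Away from these crossings d keeps a constant sign, and checking every integer in [-5, 5] confirms d ≠ 0 throughout. Hence the two sides are never equal, so the claimed relation (=) fails for every integer in [-5, 5].

Answer: None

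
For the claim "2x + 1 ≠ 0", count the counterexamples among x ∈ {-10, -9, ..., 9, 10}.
Track d = LHS − RHS over the integers in [-10, 10]. Equality would need d = 0, but d changes sign only between consecutive integers, jumping over 0:
x = -1: LHS = 2·(-1) + 1 = -1; -1 ≠ 0 — holds  (d = -1)
x = 0: LHS = 2·0 + 1 = 1; 1 ≠ 0 — holds  (d = 1)
Away from these crossings d keeps a constant sign, and checking every integer in [-10, 10] confirms d ≠ 0 throughout. Hence the two sides are never equal, so the relation holds for every integer in [-10, 10].

No counterexample appears in that range.

Answer: 0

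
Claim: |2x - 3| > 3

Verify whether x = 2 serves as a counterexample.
Substitute x = 2 into the relation:
x = 2: LHS = |2·2 - 3| = |1| = 1; 1 > 3 — FAILS

Since the claim fails at x = 2, this value is a counterexample.

Answer: Yes, x = 2 is a counterexample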